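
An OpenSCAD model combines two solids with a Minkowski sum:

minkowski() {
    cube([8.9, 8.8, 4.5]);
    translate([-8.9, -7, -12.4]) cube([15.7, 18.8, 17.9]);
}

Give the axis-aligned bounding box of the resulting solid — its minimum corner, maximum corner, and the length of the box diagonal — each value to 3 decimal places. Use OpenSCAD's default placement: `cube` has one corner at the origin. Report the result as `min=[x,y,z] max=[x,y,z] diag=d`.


A = translate([-8.9, -7, -12.4]) cube([15.7, 18.8, 17.9]) → bbox [-8.9,-7,-12.4] .. [6.8,11.8,5.5]
B = cube([8.9, 8.8, 4.5]) → bbox [0,0,0] .. [8.9,8.8,4.5]
lo = A.lo+B.lo = [-8.9+0, -7+0, -12.4+0] = [-8.900,-7.000,-12.400]
hi = A.hi+B.hi = [6.8+8.9, 11.8+8.8, 5.5+4.5] = [15.700,20.600,10.000]
diag = √(24.6²+27.6²+22.4²) = √1868.68 = 43.228

min=[-8.900,-7.000,-12.400] max=[15.700,20.600,10.000] diag=43.228


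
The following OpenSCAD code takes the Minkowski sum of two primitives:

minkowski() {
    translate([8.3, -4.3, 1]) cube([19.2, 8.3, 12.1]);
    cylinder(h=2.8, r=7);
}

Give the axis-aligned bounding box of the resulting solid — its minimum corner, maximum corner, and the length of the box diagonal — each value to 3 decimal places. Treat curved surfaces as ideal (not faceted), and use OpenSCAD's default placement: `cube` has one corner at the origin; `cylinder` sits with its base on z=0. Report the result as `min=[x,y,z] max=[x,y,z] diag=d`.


A = translate([8.3, -4.3, 1]) cube([19.2, 8.3, 12.1]) → bbox [8.3,-4.3,1] .. [27.5,4,13.1]
B = cylinder(h=2.8, r=7) → bbox [-7,-7,0] .. [7,7,2.8]
lo = A.lo+B.lo = [8.3-7, -4.3-7, 1+0] = [1.300,-11.300,1.000]
hi = A.hi+B.hi = [27.5+7, 4+7, 13.1+2.8] = [34.500,11.000,15.900]
diag = √(33.2²+22.3²+14.9²) = √1821.54 = 42.680

min=[1.300,-11.300,1.000] max=[34.500,11.000,15.900] diag=42.680


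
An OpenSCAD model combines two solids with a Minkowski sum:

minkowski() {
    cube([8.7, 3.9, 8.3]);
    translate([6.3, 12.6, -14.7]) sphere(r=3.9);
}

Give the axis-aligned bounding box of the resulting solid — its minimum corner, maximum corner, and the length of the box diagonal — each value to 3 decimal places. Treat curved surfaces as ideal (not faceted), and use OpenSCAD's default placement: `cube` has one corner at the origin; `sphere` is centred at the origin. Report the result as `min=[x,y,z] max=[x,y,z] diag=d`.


min=[2.400,8.700,-18.600] max=[18.900,20.400,-2.500] diag=25.852

A = translate([6.3, 12.6, -14.7]) sphere(r=3.9) → bbox [2.4,8.7,-18.6] .. [10.2,16.5,-10.8]
B = cube([8.7, 3.9, 8.3]) → bbox [0,0,0] .. [8.7,3.9,8.3]
lo = A.lo+B.lo = [2.4+0, 8.7+0, -18.6+0] = [2.400,8.700,-18.600]
hi = A.hi+B.hi = [10.2+8.7, 16.5+3.9, -10.8+8.3] = [18.900,20.400,-2.500]
diag = √(16.5²+11.7²+16.1²) = √668.35 = 25.852


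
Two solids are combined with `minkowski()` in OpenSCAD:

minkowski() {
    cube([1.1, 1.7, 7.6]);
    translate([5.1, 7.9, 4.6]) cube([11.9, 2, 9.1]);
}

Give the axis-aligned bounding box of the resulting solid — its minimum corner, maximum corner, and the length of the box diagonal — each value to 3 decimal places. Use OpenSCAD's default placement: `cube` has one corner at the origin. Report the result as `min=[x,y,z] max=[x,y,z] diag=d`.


A = translate([5.1, 7.9, 4.6]) cube([11.9, 2, 9.1]) → bbox [5.1,7.9,4.6] .. [17,9.9,13.7]
B = cube([1.1, 1.7, 7.6]) → bbox [0,0,0] .. [1.1,1.7,7.6]
lo = A.lo+B.lo = [5.1+0, 7.9+0, 4.6+0] = [5.100,7.900,4.600]
hi = A.hi+B.hi = [17+1.1, 9.9+1.7, 13.7+7.6] = [18.100,11.600,21.300]
diag = √(13²+3.7²+16.7²) = √461.58 = 21.484

min=[5.100,7.900,4.600] max=[18.100,11.600,21.300] diag=21.484


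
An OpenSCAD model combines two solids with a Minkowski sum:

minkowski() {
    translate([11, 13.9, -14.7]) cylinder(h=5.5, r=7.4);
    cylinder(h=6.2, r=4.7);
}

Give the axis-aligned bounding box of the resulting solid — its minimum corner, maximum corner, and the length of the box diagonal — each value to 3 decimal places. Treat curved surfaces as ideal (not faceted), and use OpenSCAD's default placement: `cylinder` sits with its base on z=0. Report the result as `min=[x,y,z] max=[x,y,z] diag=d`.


A = translate([11, 13.9, -14.7]) cylinder(h=5.5, r=7.4) → bbox [3.6,6.5,-14.7] .. [18.4,21.3,-9.2]
B = cylinder(h=6.2, r=4.7) → bbox [-4.7,-4.7,0] .. [4.7,4.7,6.2]
lo = A.lo+B.lo = [3.6-4.7, 6.5-4.7, -14.7+0] = [-1.100,1.800,-14.700]
hi = A.hi+B.hi = [18.4+4.7, 21.3+4.7, -9.2+6.2] = [23.100,26.000,-3.000]
diag = √(24.2²+24.2²+11.7²) = √1308.17 = 36.169

min=[-1.100,1.800,-14.700] max=[23.100,26.000,-3.000] diag=36.169


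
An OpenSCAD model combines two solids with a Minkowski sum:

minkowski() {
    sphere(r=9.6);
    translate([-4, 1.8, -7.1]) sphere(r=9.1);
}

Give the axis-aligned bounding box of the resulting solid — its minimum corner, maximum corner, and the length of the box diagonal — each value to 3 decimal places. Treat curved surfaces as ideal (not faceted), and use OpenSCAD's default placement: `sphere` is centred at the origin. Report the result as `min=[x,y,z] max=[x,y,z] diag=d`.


A = translate([-4, 1.8, -7.1]) sphere(r=9.1) → bbox [-13.1,-7.3,-16.2] .. [5.1,10.9,2]
B = sphere(r=9.6) → bbox [-9.6,-9.6,-9.6] .. [9.6,9.6,9.6]
lo = A.lo+B.lo = [-13.1-9.6, -7.3-9.6, -16.2-9.6] = [-22.700,-16.900,-25.800]
hi = A.hi+B.hi = [5.1+9.6, 10.9+9.6, 2+9.6] = [14.700,20.500,11.600]
diag = √(37.4²+37.4²+37.4²) = √4196.28 = 64.779

min=[-22.700,-16.900,-25.800] max=[14.700,20.500,11.600] diag=64.779


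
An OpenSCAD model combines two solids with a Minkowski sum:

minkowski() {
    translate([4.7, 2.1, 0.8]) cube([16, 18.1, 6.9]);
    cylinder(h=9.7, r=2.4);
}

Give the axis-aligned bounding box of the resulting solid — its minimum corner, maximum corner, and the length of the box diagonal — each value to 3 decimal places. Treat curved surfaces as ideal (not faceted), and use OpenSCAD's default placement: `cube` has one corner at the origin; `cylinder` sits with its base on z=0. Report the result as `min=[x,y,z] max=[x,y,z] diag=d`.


A = translate([4.7, 2.1, 0.8]) cube([16, 18.1, 6.9]) → bbox [4.7,2.1,0.8] .. [20.7,20.2,7.7]
B = cylinder(h=9.7, r=2.4) → bbox [-2.4,-2.4,0] .. [2.4,2.4,9.7]
lo = A.lo+B.lo = [4.7-2.4, 2.1-2.4, 0.8+0] = [2.300,-0.300,0.800]
hi = A.hi+B.hi = [20.7+2.4, 20.2+2.4, 7.7+9.7] = [23.100,22.600,17.400]
diag = √(20.8²+22.9²+16.6²) = √1232.61 = 35.109

min=[2.300,-0.300,0.800] max=[23.100,22.600,17.400] diag=35.109


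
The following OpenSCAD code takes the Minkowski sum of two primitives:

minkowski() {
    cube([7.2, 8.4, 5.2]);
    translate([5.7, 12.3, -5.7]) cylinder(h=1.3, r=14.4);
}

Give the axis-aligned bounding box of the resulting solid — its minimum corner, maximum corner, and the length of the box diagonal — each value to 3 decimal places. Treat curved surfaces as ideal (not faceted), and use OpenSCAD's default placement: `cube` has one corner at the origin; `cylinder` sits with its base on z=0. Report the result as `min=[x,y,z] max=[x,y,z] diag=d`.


A = translate([5.7, 12.3, -5.7]) cylinder(h=1.3, r=14.4) → bbox [-8.7,-2.1,-5.7] .. [20.1,26.7,-4.4]
B = cube([7.2, 8.4, 5.2]) → bbox [0,0,0] .. [7.2,8.4,5.2]
lo = A.lo+B.lo = [-8.7+0, -2.1+0, -5.7+0] = [-8.700,-2.100,-5.700]
hi = A.hi+B.hi = [20.1+7.2, 26.7+8.4, -4.4+5.2] = [27.300,35.100,0.800]
diag = √(36²+37.2²+6.5²) = √2722.09 = 52.174

min=[-8.700,-2.100,-5.700] max=[27.300,35.100,0.800] diag=52.174


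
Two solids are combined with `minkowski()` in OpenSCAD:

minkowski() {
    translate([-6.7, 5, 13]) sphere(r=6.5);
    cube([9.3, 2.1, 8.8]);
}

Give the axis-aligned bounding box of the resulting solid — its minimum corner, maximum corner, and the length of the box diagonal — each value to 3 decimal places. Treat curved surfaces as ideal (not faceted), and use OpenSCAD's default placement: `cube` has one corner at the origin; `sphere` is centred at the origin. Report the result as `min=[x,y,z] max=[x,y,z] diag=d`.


min=[-13.200,-1.500,6.500] max=[9.100,13.600,28.300] diag=34.649

A = translate([-6.7, 5, 13]) sphere(r=6.5) → bbox [-13.2,-1.5,6.5] .. [-0.2,11.5,19.5]
B = cube([9.3, 2.1, 8.8]) → bbox [0,0,0] .. [9.3,2.1,8.8]
lo = A.lo+B.lo = [-13.2+0, -1.5+0, 6.5+0] = [-13.200,-1.500,6.500]
hi = A.hi+B.hi = [-0.2+9.3, 11.5+2.1, 19.5+8.8] = [9.100,13.600,28.300]
diag = √(22.3²+15.1²+21.8²) = √1200.54 = 34.649


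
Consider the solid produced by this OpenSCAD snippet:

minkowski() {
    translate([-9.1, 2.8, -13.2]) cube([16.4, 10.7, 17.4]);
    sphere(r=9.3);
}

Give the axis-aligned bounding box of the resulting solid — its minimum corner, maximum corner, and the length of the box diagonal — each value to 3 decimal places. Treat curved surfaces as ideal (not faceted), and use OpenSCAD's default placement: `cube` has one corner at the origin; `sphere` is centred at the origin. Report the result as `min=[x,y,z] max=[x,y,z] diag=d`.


min=[-18.400,-6.500,-22.500] max=[16.600,22.800,13.500] diag=58.133

A = translate([-9.1, 2.8, -13.2]) cube([16.4, 10.7, 17.4]) → bbox [-9.1,2.8,-13.2] .. [7.3,13.5,4.2]
B = sphere(r=9.3) → bbox [-9.3,-9.3,-9.3] .. [9.3,9.3,9.3]
lo = A.lo+B.lo = [-9.1-9.3, 2.8-9.3, -13.2-9.3] = [-18.400,-6.500,-22.500]
hi = A.hi+B.hi = [7.3+9.3, 13.5+9.3, 4.2+9.3] = [16.600,22.800,13.500]
diag = √(35²+29.3²+36²) = √3379.49 = 58.133


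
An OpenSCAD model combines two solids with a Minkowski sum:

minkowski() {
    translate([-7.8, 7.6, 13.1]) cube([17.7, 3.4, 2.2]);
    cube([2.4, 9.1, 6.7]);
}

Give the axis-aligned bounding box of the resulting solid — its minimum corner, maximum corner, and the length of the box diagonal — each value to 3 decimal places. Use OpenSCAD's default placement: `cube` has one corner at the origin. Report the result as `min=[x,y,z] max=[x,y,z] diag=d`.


A = translate([-7.8, 7.6, 13.1]) cube([17.7, 3.4, 2.2]) → bbox [-7.8,7.6,13.1] .. [9.9,11,15.3]
B = cube([2.4, 9.1, 6.7]) → bbox [0,0,0] .. [2.4,9.1,6.7]
lo = A.lo+B.lo = [-7.8+0, 7.6+0, 13.1+0] = [-7.800,7.600,13.100]
hi = A.hi+B.hi = [9.9+2.4, 11+9.1, 15.3+6.7] = [12.300,20.100,22.000]
diag = √(20.1²+12.5²+8.9²) = √639.47 = 25.288

min=[-7.800,7.600,13.100] max=[12.300,20.100,22.000] diag=25.288


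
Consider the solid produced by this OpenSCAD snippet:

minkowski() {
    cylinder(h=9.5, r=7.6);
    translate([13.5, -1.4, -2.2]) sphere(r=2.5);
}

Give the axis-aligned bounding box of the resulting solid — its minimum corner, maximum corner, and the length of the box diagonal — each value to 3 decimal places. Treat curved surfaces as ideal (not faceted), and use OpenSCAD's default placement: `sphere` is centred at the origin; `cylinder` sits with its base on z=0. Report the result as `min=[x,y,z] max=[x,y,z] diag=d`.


A = translate([13.5, -1.4, -2.2]) sphere(r=2.5) → bbox [11,-3.9,-4.7] .. [16,1.1,0.3]
B = cylinder(h=9.5, r=7.6) → bbox [-7.6,-7.6,0] .. [7.6,7.6,9.5]
lo = A.lo+B.lo = [11-7.6, -3.9-7.6, -4.7+0] = [3.400,-11.500,-4.700]
hi = A.hi+B.hi = [16+7.6, 1.1+7.6, 0.3+9.5] = [23.600,8.700,9.800]
diag = √(20.2²+20.2²+14.5²) = √1026.33 = 32.036

min=[3.400,-11.500,-4.700] max=[23.600,8.700,9.800] diag=32.036


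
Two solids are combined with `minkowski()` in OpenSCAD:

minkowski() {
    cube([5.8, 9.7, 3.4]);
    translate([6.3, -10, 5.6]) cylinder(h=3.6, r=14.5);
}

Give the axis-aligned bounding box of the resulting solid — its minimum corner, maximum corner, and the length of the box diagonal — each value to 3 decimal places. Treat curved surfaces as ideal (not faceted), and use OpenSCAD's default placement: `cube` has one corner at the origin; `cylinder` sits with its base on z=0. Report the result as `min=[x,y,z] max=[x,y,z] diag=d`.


min=[-8.200,-24.500,5.600] max=[26.600,14.200,12.600] diag=52.514

A = translate([6.3, -10, 5.6]) cylinder(h=3.6, r=14.5) → bbox [-8.2,-24.5,5.6] .. [20.8,4.5,9.2]
B = cube([5.8, 9.7, 3.4]) → bbox [0,0,0] .. [5.8,9.7,3.4]
lo = A.lo+B.lo = [-8.2+0, -24.5+0, 5.6+0] = [-8.200,-24.500,5.600]
hi = A.hi+B.hi = [20.8+5.8, 4.5+9.7, 9.2+3.4] = [26.600,14.200,12.600]
diag = √(34.8²+38.7²+7²) = √2757.73 = 52.514


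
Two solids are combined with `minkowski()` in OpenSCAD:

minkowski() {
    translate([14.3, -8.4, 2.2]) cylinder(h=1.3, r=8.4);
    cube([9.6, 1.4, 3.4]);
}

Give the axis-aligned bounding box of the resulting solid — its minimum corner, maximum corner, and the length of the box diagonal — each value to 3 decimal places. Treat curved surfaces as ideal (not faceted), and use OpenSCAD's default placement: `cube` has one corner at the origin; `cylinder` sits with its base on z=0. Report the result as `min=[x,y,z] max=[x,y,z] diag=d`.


A = translate([14.3, -8.4, 2.2]) cylinder(h=1.3, r=8.4) → bbox [5.9,-16.8,2.2] .. [22.7,0,3.5]
B = cube([9.6, 1.4, 3.4]) → bbox [0,0,0] .. [9.6,1.4,3.4]
lo = A.lo+B.lo = [5.9+0, -16.8+0, 2.2+0] = [5.900,-16.800,2.200]
hi = A.hi+B.hi = [22.7+9.6, 0+1.4, 3.5+3.4] = [32.300,1.400,6.900]
diag = √(26.4²+18.2²+4.7²) = √1050.29 = 32.408

min=[5.900,-16.800,2.200] max=[32.300,1.400,6.900] diag=32.408


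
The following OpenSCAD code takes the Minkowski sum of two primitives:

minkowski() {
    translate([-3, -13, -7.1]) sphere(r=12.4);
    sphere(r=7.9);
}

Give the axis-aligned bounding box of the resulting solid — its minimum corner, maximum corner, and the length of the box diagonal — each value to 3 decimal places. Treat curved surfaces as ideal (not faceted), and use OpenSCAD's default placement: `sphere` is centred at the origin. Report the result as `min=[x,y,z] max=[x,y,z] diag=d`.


min=[-23.300,-33.300,-27.400] max=[17.300,7.300,13.200] diag=70.321

A = translate([-3, -13, -7.1]) sphere(r=12.4) → bbox [-15.4,-25.4,-19.5] .. [9.4,-0.6,5.3]
B = sphere(r=7.9) → bbox [-7.9,-7.9,-7.9] .. [7.9,7.9,7.9]
lo = A.lo+B.lo = [-15.4-7.9, -25.4-7.9, -19.5-7.9] = [-23.300,-33.300,-27.400]
hi = A.hi+B.hi = [9.4+7.9, -0.6+7.9, 5.3+7.9] = [17.300,7.300,13.200]
diag = √(40.6²+40.6²+40.6²) = √4945.08 = 70.321


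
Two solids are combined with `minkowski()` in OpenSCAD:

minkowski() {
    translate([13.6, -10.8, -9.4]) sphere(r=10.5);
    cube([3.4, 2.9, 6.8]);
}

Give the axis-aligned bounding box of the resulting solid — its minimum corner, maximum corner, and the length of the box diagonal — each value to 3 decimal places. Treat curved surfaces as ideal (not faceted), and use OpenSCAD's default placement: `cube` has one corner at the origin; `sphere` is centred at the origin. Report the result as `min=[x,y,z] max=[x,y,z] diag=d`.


A = translate([13.6, -10.8, -9.4]) sphere(r=10.5) → bbox [3.1,-21.3,-19.9] .. [24.1,-0.3,1.1]
B = cube([3.4, 2.9, 6.8]) → bbox [0,0,0] .. [3.4,2.9,6.8]
lo = A.lo+B.lo = [3.1+0, -21.3+0, -19.9+0] = [3.100,-21.300,-19.900]
hi = A.hi+B.hi = [24.1+3.4, -0.3+2.9, 1.1+6.8] = [27.500,2.600,7.900]
diag = √(24.4²+23.9²+27.8²) = √1939.41 = 44.039

min=[3.100,-21.300,-19.900] max=[27.500,2.600,7.900] diag=44.039


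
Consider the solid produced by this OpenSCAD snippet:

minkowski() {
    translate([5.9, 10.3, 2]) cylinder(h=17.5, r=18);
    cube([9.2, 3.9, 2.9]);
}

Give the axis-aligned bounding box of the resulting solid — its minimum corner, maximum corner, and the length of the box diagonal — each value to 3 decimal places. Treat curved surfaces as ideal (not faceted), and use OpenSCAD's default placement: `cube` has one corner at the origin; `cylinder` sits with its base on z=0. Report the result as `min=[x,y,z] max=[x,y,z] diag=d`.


min=[-12.100,-7.700,2.000] max=[33.100,32.200,22.400] diag=63.649

A = translate([5.9, 10.3, 2]) cylinder(h=17.5, r=18) → bbox [-12.1,-7.7,2] .. [23.9,28.3,19.5]
B = cube([9.2, 3.9, 2.9]) → bbox [0,0,0] .. [9.2,3.9,2.9]
lo = A.lo+B.lo = [-12.1+0, -7.7+0, 2+0] = [-12.100,-7.700,2.000]
hi = A.hi+B.hi = [23.9+9.2, 28.3+3.9, 19.5+2.9] = [33.100,32.200,22.400]
diag = √(45.2²+39.9²+20.4²) = √4051.21 = 63.649


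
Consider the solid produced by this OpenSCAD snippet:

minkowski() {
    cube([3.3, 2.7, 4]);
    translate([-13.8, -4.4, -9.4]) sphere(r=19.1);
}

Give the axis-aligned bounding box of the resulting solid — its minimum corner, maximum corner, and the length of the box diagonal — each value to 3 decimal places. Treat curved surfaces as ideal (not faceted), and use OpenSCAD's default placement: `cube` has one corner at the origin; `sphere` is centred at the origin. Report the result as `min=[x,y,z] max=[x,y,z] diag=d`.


A = translate([-13.8, -4.4, -9.4]) sphere(r=19.1) → bbox [-32.9,-23.5,-28.5] .. [5.3,14.7,9.7]
B = cube([3.3, 2.7, 4]) → bbox [0,0,0] .. [3.3,2.7,4]
lo = A.lo+B.lo = [-32.9+0, -23.5+0, -28.5+0] = [-32.900,-23.500,-28.500]
hi = A.hi+B.hi = [5.3+3.3, 14.7+2.7, 9.7+4] = [8.600,17.400,13.700]
diag = √(41.5²+40.9²+42.2²) = √5175.9 = 71.944

min=[-32.900,-23.500,-28.500] max=[8.600,17.400,13.700] diag=71.944


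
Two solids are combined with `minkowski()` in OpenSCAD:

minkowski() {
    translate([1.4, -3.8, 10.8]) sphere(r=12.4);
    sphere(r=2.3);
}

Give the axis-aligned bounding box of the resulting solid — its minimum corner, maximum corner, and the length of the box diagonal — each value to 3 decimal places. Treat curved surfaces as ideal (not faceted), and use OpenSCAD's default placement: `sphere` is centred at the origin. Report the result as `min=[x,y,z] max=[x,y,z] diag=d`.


A = translate([1.4, -3.8, 10.8]) sphere(r=12.4) → bbox [-11,-16.2,-1.6] .. [13.8,8.6,23.2]
B = sphere(r=2.3) → bbox [-2.3,-2.3,-2.3] .. [2.3,2.3,2.3]
lo = A.lo+B.lo = [-11-2.3, -16.2-2.3, -1.6-2.3] = [-13.300,-18.500,-3.900]
hi = A.hi+B.hi = [13.8+2.3, 8.6+2.3, 23.2+2.3] = [16.100,10.900,25.500]
diag = √(29.4²+29.4²+29.4²) = √2593.08 = 50.922

min=[-13.300,-18.500,-3.900] max=[16.100,10.900,25.500] diag=50.922


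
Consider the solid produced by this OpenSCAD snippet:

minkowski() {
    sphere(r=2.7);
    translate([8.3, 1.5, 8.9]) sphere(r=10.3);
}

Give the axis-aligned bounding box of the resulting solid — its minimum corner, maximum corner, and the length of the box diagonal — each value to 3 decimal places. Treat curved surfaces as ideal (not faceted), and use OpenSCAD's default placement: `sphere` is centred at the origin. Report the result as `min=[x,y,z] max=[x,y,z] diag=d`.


A = translate([8.3, 1.5, 8.9]) sphere(r=10.3) → bbox [-2,-8.8,-1.4] .. [18.6,11.8,19.2]
B = sphere(r=2.7) → bbox [-2.7,-2.7,-2.7] .. [2.7,2.7,2.7]
lo = A.lo+B.lo = [-2-2.7, -8.8-2.7, -1.4-2.7] = [-4.700,-11.500,-4.100]
hi = A.hi+B.hi = [18.6+2.7, 11.8+2.7, 19.2+2.7] = [21.300,14.500,21.900]
diag = √(26²+26²+26²) = √2028 = 45.033

min=[-4.700,-11.500,-4.100] max=[21.300,14.500,21.900] diag=45.033


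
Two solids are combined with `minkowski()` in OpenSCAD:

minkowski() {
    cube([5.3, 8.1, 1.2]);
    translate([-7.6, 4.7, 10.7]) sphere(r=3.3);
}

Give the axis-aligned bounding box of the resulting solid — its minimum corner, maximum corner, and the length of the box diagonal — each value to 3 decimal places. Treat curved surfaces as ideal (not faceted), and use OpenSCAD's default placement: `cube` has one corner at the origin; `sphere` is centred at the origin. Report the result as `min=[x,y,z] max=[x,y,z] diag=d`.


A = translate([-7.6, 4.7, 10.7]) sphere(r=3.3) → bbox [-10.9,1.4,7.4] .. [-4.3,8,14]
B = cube([5.3, 8.1, 1.2]) → bbox [0,0,0] .. [5.3,8.1,1.2]
lo = A.lo+B.lo = [-10.9+0, 1.4+0, 7.4+0] = [-10.900,1.400,7.400]
hi = A.hi+B.hi = [-4.3+5.3, 8+8.1, 14+1.2] = [1.000,16.100,15.200]
diag = √(11.9²+14.7²+7.8²) = √418.54 = 20.458

min=[-10.900,1.400,7.400] max=[1.000,16.100,15.200] diag=20.458


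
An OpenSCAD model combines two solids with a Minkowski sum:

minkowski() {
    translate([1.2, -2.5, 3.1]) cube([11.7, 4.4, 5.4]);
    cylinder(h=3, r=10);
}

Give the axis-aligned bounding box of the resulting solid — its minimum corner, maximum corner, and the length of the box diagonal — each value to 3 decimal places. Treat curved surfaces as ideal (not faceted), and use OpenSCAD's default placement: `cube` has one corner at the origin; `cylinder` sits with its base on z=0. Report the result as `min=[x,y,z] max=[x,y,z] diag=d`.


A = translate([1.2, -2.5, 3.1]) cube([11.7, 4.4, 5.4]) → bbox [1.2,-2.5,3.1] .. [12.9,1.9,8.5]
B = cylinder(h=3, r=10) → bbox [-10,-10,0] .. [10,10,3]
lo = A.lo+B.lo = [1.2-10, -2.5-10, 3.1+0] = [-8.800,-12.500,3.100]
hi = A.hi+B.hi = [12.9+10, 1.9+10, 8.5+3] = [22.900,11.900,11.500]
diag = √(31.7²+24.4²+8.4²) = √1670.81 = 40.876

min=[-8.800,-12.500,3.100] max=[22.900,11.900,11.500] diag=40.876


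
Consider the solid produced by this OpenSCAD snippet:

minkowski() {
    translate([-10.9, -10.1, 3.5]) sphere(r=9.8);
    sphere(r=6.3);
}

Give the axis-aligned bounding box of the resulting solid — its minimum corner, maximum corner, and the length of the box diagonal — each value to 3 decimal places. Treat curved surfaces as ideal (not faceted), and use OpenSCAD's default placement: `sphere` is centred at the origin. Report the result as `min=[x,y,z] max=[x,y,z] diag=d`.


min=[-27.000,-26.200,-12.600] max=[5.200,6.000,19.600] diag=55.772

A = translate([-10.9, -10.1, 3.5]) sphere(r=9.8) → bbox [-20.7,-19.9,-6.3] .. [-1.1,-0.3,13.3]
B = sphere(r=6.3) → bbox [-6.3,-6.3,-6.3] .. [6.3,6.3,6.3]
lo = A.lo+B.lo = [-20.7-6.3, -19.9-6.3, -6.3-6.3] = [-27.000,-26.200,-12.600]
hi = A.hi+B.hi = [-1.1+6.3, -0.3+6.3, 13.3+6.3] = [5.200,6.000,19.600]
diag = √(32.2²+32.2²+32.2²) = √3110.52 = 55.772


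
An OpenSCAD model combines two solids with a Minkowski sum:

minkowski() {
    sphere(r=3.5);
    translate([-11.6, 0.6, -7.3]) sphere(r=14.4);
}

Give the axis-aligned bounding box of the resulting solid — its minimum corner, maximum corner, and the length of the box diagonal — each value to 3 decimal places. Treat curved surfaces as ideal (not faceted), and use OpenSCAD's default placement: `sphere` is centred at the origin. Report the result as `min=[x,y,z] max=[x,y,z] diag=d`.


A = translate([-11.6, 0.6, -7.3]) sphere(r=14.4) → bbox [-26,-13.8,-21.7] .. [2.8,15,7.1]
B = sphere(r=3.5) → bbox [-3.5,-3.5,-3.5] .. [3.5,3.5,3.5]
lo = A.lo+B.lo = [-26-3.5, -13.8-3.5, -21.7-3.5] = [-29.500,-17.300,-25.200]
hi = A.hi+B.hi = [2.8+3.5, 15+3.5, 7.1+3.5] = [6.300,18.500,10.600]
diag = √(35.8²+35.8²+35.8²) = √3844.92 = 62.007

min=[-29.500,-17.300,-25.200] max=[6.300,18.500,10.600] diag=62.007


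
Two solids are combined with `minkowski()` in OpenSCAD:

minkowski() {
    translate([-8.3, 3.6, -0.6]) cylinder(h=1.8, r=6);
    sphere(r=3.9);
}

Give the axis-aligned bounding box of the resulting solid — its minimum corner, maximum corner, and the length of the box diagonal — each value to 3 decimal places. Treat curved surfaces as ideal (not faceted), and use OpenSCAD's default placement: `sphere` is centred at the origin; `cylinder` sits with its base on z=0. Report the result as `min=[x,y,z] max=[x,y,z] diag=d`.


A = translate([-8.3, 3.6, -0.6]) cylinder(h=1.8, r=6) → bbox [-14.3,-2.4,-0.6] .. [-2.3,9.6,1.2]
B = sphere(r=3.9) → bbox [-3.9,-3.9,-3.9] .. [3.9,3.9,3.9]
lo = A.lo+B.lo = [-14.3-3.9, -2.4-3.9, -0.6-3.9] = [-18.200,-6.300,-4.500]
hi = A.hi+B.hi = [-2.3+3.9, 9.6+3.9, 1.2+3.9] = [1.600,13.500,5.100]
diag = √(19.8²+19.8²+9.6²) = √876.24 = 29.601

min=[-18.200,-6.300,-4.500] max=[1.600,13.500,5.100] diag=29.601


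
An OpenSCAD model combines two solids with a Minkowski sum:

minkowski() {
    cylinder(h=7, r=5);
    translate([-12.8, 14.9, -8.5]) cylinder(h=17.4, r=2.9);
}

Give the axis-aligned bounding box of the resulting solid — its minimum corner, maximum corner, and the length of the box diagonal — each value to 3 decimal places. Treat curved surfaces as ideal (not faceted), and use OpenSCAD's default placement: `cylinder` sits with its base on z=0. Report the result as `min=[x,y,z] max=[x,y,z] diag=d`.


A = translate([-12.8, 14.9, -8.5]) cylinder(h=17.4, r=2.9) → bbox [-15.7,12,-8.5] .. [-9.9,17.8,8.9]
B = cylinder(h=7, r=5) → bbox [-5,-5,0] .. [5,5,7]
lo = A.lo+B.lo = [-15.7-5, 12-5, -8.5+0] = [-20.700,7.000,-8.500]
hi = A.hi+B.hi = [-9.9+5, 17.8+5, 8.9+7] = [-4.900,22.800,15.900]
diag = √(15.8²+15.8²+24.4²) = √1094.64 = 33.085

min=[-20.700,7.000,-8.500] max=[-4.900,22.800,15.900] diag=33.085


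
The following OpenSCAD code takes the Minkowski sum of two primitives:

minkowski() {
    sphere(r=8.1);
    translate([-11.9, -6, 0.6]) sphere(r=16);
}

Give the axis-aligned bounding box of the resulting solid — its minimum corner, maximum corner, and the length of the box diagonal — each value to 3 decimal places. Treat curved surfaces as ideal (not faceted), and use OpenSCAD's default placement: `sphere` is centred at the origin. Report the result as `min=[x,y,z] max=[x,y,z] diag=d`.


min=[-36.000,-30.100,-23.500] max=[12.200,18.100,24.700] diag=83.485

A = translate([-11.9, -6, 0.6]) sphere(r=16) → bbox [-27.9,-22,-15.4] .. [4.1,10,16.6]
B = sphere(r=8.1) → bbox [-8.1,-8.1,-8.1] .. [8.1,8.1,8.1]
lo = A.lo+B.lo = [-27.9-8.1, -22-8.1, -15.4-8.1] = [-36.000,-30.100,-23.500]
hi = A.hi+B.hi = [4.1+8.1, 10+8.1, 16.6+8.1] = [12.200,18.100,24.700]
diag = √(48.2²+48.2²+48.2²) = √6969.72 = 83.485


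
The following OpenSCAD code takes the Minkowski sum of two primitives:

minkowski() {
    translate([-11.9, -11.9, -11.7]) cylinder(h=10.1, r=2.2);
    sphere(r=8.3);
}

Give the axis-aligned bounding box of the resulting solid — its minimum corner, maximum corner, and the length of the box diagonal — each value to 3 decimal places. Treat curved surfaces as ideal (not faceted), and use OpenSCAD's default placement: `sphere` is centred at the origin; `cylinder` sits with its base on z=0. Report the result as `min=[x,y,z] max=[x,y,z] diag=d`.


A = translate([-11.9, -11.9, -11.7]) cylinder(h=10.1, r=2.2) → bbox [-14.1,-14.1,-11.7] .. [-9.7,-9.7,-1.6]
B = sphere(r=8.3) → bbox [-8.3,-8.3,-8.3] .. [8.3,8.3,8.3]
lo = A.lo+B.lo = [-14.1-8.3, -14.1-8.3, -11.7-8.3] = [-22.400,-22.400,-20.000]
hi = A.hi+B.hi = [-9.7+8.3, -9.7+8.3, -1.6+8.3] = [-1.400,-1.400,6.700]
diag = √(21²+21²+26.7²) = √1594.89 = 39.936

min=[-22.400,-22.400,-20.000] max=[-1.400,-1.400,6.700] diag=39.936


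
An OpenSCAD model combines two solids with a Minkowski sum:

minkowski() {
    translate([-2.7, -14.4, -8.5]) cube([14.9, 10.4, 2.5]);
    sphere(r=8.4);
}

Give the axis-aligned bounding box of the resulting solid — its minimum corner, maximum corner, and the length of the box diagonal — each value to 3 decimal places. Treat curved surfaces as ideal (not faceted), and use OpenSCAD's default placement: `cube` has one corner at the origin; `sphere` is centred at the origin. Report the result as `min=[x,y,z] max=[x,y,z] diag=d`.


min=[-11.100,-22.800,-16.900] max=[20.600,4.400,2.400] diag=46.013

A = translate([-2.7, -14.4, -8.5]) cube([14.9, 10.4, 2.5]) → bbox [-2.7,-14.4,-8.5] .. [12.2,-4,-6]
B = sphere(r=8.4) → bbox [-8.4,-8.4,-8.4] .. [8.4,8.4,8.4]
lo = A.lo+B.lo = [-2.7-8.4, -14.4-8.4, -8.5-8.4] = [-11.100,-22.800,-16.900]
hi = A.hi+B.hi = [12.2+8.4, -4+8.4, -6+8.4] = [20.600,4.400,2.400]
diag = √(31.7²+27.2²+19.3²) = √2117.22 = 46.013


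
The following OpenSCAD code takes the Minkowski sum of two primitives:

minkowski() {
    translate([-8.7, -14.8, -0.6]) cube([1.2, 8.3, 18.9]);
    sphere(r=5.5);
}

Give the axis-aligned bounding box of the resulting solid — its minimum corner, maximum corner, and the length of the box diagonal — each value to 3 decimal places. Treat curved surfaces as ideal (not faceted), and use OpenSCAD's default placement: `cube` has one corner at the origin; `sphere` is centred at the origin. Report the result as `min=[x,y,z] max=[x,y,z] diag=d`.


min=[-14.200,-20.300,-6.100] max=[-2.000,-1.000,23.800] diag=37.621

A = translate([-8.7, -14.8, -0.6]) cube([1.2, 8.3, 18.9]) → bbox [-8.7,-14.8,-0.6] .. [-7.5,-6.5,18.3]
B = sphere(r=5.5) → bbox [-5.5,-5.5,-5.5] .. [5.5,5.5,5.5]
lo = A.lo+B.lo = [-8.7-5.5, -14.8-5.5, -0.6-5.5] = [-14.200,-20.300,-6.100]
hi = A.hi+B.hi = [-7.5+5.5, -6.5+5.5, 18.3+5.5] = [-2.000,-1.000,23.800]
diag = √(12.2²+19.3²+29.9²) = √1415.34 = 37.621


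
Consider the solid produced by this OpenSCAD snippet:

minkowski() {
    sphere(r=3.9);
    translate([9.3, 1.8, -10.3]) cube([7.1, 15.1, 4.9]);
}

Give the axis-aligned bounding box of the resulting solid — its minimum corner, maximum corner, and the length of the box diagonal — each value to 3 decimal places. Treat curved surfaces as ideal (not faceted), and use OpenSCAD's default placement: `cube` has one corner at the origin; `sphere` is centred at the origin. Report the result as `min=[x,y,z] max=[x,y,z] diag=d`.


A = translate([9.3, 1.8, -10.3]) cube([7.1, 15.1, 4.9]) → bbox [9.3,1.8,-10.3] .. [16.4,16.9,-5.4]
B = sphere(r=3.9) → bbox [-3.9,-3.9,-3.9] .. [3.9,3.9,3.9]
lo = A.lo+B.lo = [9.3-3.9, 1.8-3.9, -10.3-3.9] = [5.400,-2.100,-14.200]
hi = A.hi+B.hi = [16.4+3.9, 16.9+3.9, -5.4+3.9] = [20.300,20.800,-1.500]
diag = √(14.9²+22.9²+12.7²) = √907.71 = 30.128

min=[5.400,-2.100,-14.200] max=[20.300,20.800,-1.500] diag=30.128


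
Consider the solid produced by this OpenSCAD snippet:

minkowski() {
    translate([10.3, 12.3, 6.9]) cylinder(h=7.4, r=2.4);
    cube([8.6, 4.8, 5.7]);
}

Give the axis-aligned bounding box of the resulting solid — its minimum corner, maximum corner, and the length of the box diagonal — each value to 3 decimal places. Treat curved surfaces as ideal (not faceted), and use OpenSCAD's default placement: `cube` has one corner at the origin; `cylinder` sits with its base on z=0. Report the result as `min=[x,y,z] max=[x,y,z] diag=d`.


A = translate([10.3, 12.3, 6.9]) cylinder(h=7.4, r=2.4) → bbox [7.9,9.9,6.9] .. [12.7,14.7,14.3]
B = cube([8.6, 4.8, 5.7]) → bbox [0,0,0] .. [8.6,4.8,5.7]
lo = A.lo+B.lo = [7.9+0, 9.9+0, 6.9+0] = [7.900,9.900,6.900]
hi = A.hi+B.hi = [12.7+8.6, 14.7+4.8, 14.3+5.7] = [21.300,19.500,20.000]
diag = √(13.4²+9.6²+13.1²) = √443.33 = 21.055

min=[7.900,9.900,6.900] max=[21.300,19.500,20.000] diag=21.055


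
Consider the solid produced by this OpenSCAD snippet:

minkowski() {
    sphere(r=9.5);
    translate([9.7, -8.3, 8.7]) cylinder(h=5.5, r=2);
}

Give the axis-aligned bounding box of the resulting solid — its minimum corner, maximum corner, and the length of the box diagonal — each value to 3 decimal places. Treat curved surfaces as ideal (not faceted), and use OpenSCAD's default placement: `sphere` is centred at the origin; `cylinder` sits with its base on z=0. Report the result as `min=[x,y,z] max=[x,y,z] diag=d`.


min=[-1.800,-19.800,-0.800] max=[21.200,3.200,23.700] diag=40.722

A = translate([9.7, -8.3, 8.7]) cylinder(h=5.5, r=2) → bbox [7.7,-10.3,8.7] .. [11.7,-6.3,14.2]
B = sphere(r=9.5) → bbox [-9.5,-9.5,-9.5] .. [9.5,9.5,9.5]
lo = A.lo+B.lo = [7.7-9.5, -10.3-9.5, 8.7-9.5] = [-1.800,-19.800,-0.800]
hi = A.hi+B.hi = [11.7+9.5, -6.3+9.5, 14.2+9.5] = [21.200,3.200,23.700]
diag = √(23²+23²+24.5²) = √1658.25 = 40.722


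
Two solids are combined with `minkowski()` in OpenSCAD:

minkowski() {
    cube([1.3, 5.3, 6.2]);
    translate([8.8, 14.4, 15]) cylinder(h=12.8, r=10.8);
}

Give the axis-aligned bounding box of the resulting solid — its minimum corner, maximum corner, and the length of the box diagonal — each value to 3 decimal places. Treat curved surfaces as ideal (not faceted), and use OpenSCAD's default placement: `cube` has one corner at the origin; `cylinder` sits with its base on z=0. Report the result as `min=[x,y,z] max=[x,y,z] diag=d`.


min=[-2.000,3.600,15.000] max=[20.900,30.500,34.000] diag=40.113

A = translate([8.8, 14.4, 15]) cylinder(h=12.8, r=10.8) → bbox [-2,3.6,15] .. [19.6,25.2,27.8]
B = cube([1.3, 5.3, 6.2]) → bbox [0,0,0] .. [1.3,5.3,6.2]
lo = A.lo+B.lo = [-2+0, 3.6+0, 15+0] = [-2.000,3.600,15.000]
hi = A.hi+B.hi = [19.6+1.3, 25.2+5.3, 27.8+6.2] = [20.900,30.500,34.000]
diag = √(22.9²+26.9²+19²) = √1609.02 = 40.113


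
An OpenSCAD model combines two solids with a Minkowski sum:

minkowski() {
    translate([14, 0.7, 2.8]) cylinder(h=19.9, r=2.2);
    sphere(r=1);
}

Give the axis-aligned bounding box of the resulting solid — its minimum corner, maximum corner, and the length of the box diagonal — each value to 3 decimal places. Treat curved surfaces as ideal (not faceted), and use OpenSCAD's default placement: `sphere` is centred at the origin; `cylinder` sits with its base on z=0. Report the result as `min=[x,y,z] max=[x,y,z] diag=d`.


min=[10.800,-2.500,1.800] max=[17.200,3.900,23.700] diag=23.697

A = translate([14, 0.7, 2.8]) cylinder(h=19.9, r=2.2) → bbox [11.8,-1.5,2.8] .. [16.2,2.9,22.7]
B = sphere(r=1) → bbox [-1,-1,-1] .. [1,1,1]
lo = A.lo+B.lo = [11.8-1, -1.5-1, 2.8-1] = [10.800,-2.500,1.800]
hi = A.hi+B.hi = [16.2+1, 2.9+1, 22.7+1] = [17.200,3.900,23.700]
diag = √(6.4²+6.4²+21.9²) = √561.53 = 23.697


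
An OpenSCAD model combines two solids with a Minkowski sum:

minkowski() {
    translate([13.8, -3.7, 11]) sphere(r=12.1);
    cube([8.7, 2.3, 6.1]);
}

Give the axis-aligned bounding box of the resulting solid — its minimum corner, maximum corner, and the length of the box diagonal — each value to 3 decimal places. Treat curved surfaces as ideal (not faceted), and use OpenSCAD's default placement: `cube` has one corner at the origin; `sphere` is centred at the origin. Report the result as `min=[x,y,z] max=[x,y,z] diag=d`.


min=[1.700,-15.800,-1.100] max=[34.600,10.700,29.200] diag=51.988

A = translate([13.8, -3.7, 11]) sphere(r=12.1) → bbox [1.7,-15.8,-1.1] .. [25.9,8.4,23.1]
B = cube([8.7, 2.3, 6.1]) → bbox [0,0,0] .. [8.7,2.3,6.1]
lo = A.lo+B.lo = [1.7+0, -15.8+0, -1.1+0] = [1.700,-15.800,-1.100]
hi = A.hi+B.hi = [25.9+8.7, 8.4+2.3, 23.1+6.1] = [34.600,10.700,29.200]
diag = √(32.9²+26.5²+30.3²) = √2702.75 = 51.988


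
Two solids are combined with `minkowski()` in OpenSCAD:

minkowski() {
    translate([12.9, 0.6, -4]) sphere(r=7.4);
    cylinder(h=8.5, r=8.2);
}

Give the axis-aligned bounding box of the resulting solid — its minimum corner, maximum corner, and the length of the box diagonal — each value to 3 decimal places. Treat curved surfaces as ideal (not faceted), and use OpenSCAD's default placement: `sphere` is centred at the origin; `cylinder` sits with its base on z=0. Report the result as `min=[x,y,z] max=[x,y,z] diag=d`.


min=[-2.700,-15.000,-11.400] max=[28.500,16.200,11.900] diag=49.898

A = translate([12.9, 0.6, -4]) sphere(r=7.4) → bbox [5.5,-6.8,-11.4] .. [20.3,8,3.4]
B = cylinder(h=8.5, r=8.2) → bbox [-8.2,-8.2,0] .. [8.2,8.2,8.5]
lo = A.lo+B.lo = [5.5-8.2, -6.8-8.2, -11.4+0] = [-2.700,-15.000,-11.400]
hi = A.hi+B.hi = [20.3+8.2, 8+8.2, 3.4+8.5] = [28.500,16.200,11.900]
diag = √(31.2²+31.2²+23.3²) = √2489.77 = 49.898


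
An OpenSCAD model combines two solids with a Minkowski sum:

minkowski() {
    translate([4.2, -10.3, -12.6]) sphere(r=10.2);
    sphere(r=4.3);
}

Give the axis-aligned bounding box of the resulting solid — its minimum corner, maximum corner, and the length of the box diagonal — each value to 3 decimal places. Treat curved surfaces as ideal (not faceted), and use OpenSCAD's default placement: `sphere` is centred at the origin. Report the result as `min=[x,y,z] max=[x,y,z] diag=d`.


A = translate([4.2, -10.3, -12.6]) sphere(r=10.2) → bbox [-6,-20.5,-22.8] .. [14.4,-0.1,-2.4]
B = sphere(r=4.3) → bbox [-4.3,-4.3,-4.3] .. [4.3,4.3,4.3]
lo = A.lo+B.lo = [-6-4.3, -20.5-4.3, -22.8-4.3] = [-10.300,-24.800,-27.100]
hi = A.hi+B.hi = [14.4+4.3, -0.1+4.3, -2.4+4.3] = [18.700,4.200,1.900]
diag = √(29²+29²+29²) = √2523 = 50.229

min=[-10.300,-24.800,-27.100] max=[18.700,4.200,1.900] diag=50.229


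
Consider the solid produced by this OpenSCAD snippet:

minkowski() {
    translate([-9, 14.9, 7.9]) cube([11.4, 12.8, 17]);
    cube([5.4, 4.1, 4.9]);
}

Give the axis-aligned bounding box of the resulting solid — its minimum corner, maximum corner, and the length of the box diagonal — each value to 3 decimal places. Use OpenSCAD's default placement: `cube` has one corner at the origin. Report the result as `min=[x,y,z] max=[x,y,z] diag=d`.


A = translate([-9, 14.9, 7.9]) cube([11.4, 12.8, 17]) → bbox [-9,14.9,7.9] .. [2.4,27.7,24.9]
B = cube([5.4, 4.1, 4.9]) → bbox [0,0,0] .. [5.4,4.1,4.9]
lo = A.lo+B.lo = [-9+0, 14.9+0, 7.9+0] = [-9.000,14.900,7.900]
hi = A.hi+B.hi = [2.4+5.4, 27.7+4.1, 24.9+4.9] = [7.800,31.800,29.800]
diag = √(16.8²+16.9²+21.9²) = √1047.46 = 32.364

min=[-9.000,14.900,7.900] max=[7.800,31.800,29.800] diag=32.364


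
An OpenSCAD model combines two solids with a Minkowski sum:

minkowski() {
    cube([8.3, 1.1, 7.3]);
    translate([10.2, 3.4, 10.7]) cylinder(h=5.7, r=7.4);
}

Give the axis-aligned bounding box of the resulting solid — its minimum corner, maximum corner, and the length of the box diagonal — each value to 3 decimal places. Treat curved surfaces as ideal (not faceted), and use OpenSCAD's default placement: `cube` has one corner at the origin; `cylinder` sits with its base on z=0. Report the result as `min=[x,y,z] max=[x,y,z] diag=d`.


min=[2.800,-4.000,10.700] max=[25.900,11.900,23.700] diag=30.910

A = translate([10.2, 3.4, 10.7]) cylinder(h=5.7, r=7.4) → bbox [2.8,-4,10.7] .. [17.6,10.8,16.4]
B = cube([8.3, 1.1, 7.3]) → bbox [0,0,0] .. [8.3,1.1,7.3]
lo = A.lo+B.lo = [2.8+0, -4+0, 10.7+0] = [2.800,-4.000,10.700]
hi = A.hi+B.hi = [17.6+8.3, 10.8+1.1, 16.4+7.3] = [25.900,11.900,23.700]
diag = √(23.1²+15.9²+13²) = √955.42 = 30.910


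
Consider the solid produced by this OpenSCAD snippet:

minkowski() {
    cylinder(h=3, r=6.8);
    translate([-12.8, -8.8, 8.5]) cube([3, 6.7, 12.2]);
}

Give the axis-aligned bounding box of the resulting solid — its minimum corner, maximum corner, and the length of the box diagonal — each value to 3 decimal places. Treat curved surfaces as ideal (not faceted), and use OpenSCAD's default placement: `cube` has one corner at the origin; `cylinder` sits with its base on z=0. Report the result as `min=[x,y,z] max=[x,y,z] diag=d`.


min=[-19.600,-15.600,8.500] max=[-3.000,4.700,23.700] diag=30.310

A = translate([-12.8, -8.8, 8.5]) cube([3, 6.7, 12.2]) → bbox [-12.8,-8.8,8.5] .. [-9.8,-2.1,20.7]
B = cylinder(h=3, r=6.8) → bbox [-6.8,-6.8,0] .. [6.8,6.8,3]
lo = A.lo+B.lo = [-12.8-6.8, -8.8-6.8, 8.5+0] = [-19.600,-15.600,8.500]
hi = A.hi+B.hi = [-9.8+6.8, -2.1+6.8, 20.7+3] = [-3.000,4.700,23.700]
diag = √(16.6²+20.3²+15.2²) = √918.69 = 30.310


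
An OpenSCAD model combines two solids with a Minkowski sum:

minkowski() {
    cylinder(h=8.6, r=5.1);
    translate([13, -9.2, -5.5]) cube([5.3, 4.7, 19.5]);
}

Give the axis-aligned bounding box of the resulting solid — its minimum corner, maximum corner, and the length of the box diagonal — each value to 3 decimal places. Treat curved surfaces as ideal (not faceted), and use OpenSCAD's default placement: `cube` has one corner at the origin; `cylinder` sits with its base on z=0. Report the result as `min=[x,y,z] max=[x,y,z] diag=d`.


min=[7.900,-14.300,-5.500] max=[23.400,0.600,22.600] diag=35.382

A = translate([13, -9.2, -5.5]) cube([5.3, 4.7, 19.5]) → bbox [13,-9.2,-5.5] .. [18.3,-4.5,14]
B = cylinder(h=8.6, r=5.1) → bbox [-5.1,-5.1,0] .. [5.1,5.1,8.6]
lo = A.lo+B.lo = [13-5.1, -9.2-5.1, -5.5+0] = [7.900,-14.300,-5.500]
hi = A.hi+B.hi = [18.3+5.1, -4.5+5.1, 14+8.6] = [23.400,0.600,22.600]
diag = √(15.5²+14.9²+28.1²) = √1251.87 = 35.382


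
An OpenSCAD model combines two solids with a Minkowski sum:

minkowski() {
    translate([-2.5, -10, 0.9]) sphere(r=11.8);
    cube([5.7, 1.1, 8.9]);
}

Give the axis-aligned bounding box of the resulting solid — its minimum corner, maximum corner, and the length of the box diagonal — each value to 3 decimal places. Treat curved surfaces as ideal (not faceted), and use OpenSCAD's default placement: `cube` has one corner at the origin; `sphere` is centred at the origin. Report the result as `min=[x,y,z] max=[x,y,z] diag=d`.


min=[-14.300,-21.800,-10.900] max=[15.000,2.900,21.600] diag=50.248

A = translate([-2.5, -10, 0.9]) sphere(r=11.8) → bbox [-14.3,-21.8,-10.9] .. [9.3,1.8,12.7]
B = cube([5.7, 1.1, 8.9]) → bbox [0,0,0] .. [5.7,1.1,8.9]
lo = A.lo+B.lo = [-14.3+0, -21.8+0, -10.9+0] = [-14.300,-21.800,-10.900]
hi = A.hi+B.hi = [9.3+5.7, 1.8+1.1, 12.7+8.9] = [15.000,2.900,21.600]
diag = √(29.3²+24.7²+32.5²) = √2524.83 = 50.248
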